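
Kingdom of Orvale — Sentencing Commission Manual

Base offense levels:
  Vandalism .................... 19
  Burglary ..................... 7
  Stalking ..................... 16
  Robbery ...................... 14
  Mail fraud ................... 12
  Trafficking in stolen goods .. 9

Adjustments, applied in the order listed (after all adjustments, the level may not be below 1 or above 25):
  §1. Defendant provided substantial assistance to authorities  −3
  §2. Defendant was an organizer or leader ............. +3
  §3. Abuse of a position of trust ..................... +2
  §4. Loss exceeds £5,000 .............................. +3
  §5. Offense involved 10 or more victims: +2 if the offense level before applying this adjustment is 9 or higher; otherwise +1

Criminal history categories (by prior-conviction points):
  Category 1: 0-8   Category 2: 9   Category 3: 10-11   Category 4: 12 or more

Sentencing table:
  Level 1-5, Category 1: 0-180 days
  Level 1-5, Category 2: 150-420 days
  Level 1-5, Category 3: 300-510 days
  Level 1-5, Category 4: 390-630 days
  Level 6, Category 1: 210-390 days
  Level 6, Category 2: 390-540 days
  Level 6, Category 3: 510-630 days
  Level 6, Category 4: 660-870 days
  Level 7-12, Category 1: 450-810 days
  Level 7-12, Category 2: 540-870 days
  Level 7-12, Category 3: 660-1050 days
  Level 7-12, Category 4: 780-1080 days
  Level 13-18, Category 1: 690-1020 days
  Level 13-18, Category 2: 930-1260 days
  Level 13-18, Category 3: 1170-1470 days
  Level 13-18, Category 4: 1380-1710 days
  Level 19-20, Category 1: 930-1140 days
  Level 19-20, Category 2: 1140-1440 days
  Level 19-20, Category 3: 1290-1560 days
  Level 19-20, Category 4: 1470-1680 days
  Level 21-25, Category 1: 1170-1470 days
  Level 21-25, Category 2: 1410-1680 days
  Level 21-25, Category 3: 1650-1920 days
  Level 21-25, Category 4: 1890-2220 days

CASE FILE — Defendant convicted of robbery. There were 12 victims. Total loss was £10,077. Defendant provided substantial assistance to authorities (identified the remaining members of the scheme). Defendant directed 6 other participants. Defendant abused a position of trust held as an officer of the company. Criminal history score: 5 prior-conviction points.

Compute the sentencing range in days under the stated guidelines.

Base offense level for robbery: 14.
§1 applies: 14 − 3 = 11.
§2 applies: 11 + 3 = 14.
§3 applies: 14 + 2 = 16.
§4 applies: 16 + 3 = 19.
§5 applies (level before this adjustment is 19 ≥ 9, so +2): 19 + 2 = 21.
Final offense level: 21.
Criminal history: 5 prior points → Category 1 (0-8).
Level 21 falls in the 21-25 band.
Grid: Level 21-25 × Category 1 = 1170-1470 days.

1170-1470 days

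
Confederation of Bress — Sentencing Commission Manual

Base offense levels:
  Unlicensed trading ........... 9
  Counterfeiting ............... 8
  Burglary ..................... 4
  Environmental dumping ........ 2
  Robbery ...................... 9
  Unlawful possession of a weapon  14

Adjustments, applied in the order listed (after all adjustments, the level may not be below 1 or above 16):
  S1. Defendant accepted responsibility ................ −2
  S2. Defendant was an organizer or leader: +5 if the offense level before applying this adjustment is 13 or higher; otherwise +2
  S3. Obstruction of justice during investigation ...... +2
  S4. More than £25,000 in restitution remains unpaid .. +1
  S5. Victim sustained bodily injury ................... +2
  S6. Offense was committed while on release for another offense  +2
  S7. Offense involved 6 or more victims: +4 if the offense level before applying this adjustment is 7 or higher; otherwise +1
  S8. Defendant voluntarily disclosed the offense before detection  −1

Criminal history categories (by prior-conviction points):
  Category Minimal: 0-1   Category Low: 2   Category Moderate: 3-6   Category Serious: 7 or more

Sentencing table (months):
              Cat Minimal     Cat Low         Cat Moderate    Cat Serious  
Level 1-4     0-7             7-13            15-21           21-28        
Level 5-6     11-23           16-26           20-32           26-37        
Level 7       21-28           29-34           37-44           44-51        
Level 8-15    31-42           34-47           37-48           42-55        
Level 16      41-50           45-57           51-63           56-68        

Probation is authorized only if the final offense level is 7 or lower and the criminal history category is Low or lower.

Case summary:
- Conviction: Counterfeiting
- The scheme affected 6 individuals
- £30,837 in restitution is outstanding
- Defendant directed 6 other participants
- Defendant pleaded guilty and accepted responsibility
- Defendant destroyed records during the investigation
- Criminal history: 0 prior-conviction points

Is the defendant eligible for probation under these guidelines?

Base offense level for counterfeiting: 8.
S1 applies: 8 − 2 = 6.
S2 applies (level before this adjustment is 6 < 13, so +2): 6 + 2 = 8.
S3 applies: 8 + 2 = 10.
S4 applies: 10 + 1 = 11.
S5 does not apply.
S7 applies (level before this adjustment is 11 ≥ 7, so +4): 11 + 4 = 15.
S8 does not apply.
Final offense level: 15.
Criminal history: 0 prior points → Category Minimal (0-1).
Level 15 falls in the 8-15 band.
Grid: Level 8-15 × Category Minimal = 31-42 months.
Probation check: level 15 > 7 and category Minimal ≤ Low → not eligible.

No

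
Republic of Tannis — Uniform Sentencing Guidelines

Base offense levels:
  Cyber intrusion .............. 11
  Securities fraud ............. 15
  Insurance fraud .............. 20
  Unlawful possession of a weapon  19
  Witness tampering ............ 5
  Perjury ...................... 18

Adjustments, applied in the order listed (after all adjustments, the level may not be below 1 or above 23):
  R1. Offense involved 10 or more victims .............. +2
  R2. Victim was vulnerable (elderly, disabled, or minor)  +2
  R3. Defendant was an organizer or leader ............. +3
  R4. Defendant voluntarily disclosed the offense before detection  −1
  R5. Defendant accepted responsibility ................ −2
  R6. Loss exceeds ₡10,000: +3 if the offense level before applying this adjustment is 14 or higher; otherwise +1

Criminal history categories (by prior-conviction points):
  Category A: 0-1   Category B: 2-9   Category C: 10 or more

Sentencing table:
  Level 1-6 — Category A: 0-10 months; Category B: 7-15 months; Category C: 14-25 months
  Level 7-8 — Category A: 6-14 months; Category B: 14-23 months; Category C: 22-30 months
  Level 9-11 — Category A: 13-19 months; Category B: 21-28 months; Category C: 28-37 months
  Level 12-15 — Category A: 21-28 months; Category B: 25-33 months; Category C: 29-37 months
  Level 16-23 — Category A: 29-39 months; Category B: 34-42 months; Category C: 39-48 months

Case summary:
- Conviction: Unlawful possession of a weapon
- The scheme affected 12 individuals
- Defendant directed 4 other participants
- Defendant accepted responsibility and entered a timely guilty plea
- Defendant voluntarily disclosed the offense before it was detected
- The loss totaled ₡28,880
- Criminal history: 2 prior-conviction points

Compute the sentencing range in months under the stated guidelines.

34-42 months

Base offense level for unlawful possession of a weapon: 19.
R1 applies: 19 + 2 = 21.
R2 does not apply.
R3 applies: 21 + 3 = 24.
R4 applies: 24 − 1 = 23.
R5 applies: 23 − 2 = 21.
R6 applies (level before this adjustment is 21 ≥ 14, so +3): 21 + 3 = 24.
Level 24 exceeds the maximum of 23; capped at 23.
Final offense level: 23.
Criminal history: 2 prior points → Category B (2-9).
Level 23 falls in the 16-23 band.
Grid: Level 16-23 × Category B = 34-42 months.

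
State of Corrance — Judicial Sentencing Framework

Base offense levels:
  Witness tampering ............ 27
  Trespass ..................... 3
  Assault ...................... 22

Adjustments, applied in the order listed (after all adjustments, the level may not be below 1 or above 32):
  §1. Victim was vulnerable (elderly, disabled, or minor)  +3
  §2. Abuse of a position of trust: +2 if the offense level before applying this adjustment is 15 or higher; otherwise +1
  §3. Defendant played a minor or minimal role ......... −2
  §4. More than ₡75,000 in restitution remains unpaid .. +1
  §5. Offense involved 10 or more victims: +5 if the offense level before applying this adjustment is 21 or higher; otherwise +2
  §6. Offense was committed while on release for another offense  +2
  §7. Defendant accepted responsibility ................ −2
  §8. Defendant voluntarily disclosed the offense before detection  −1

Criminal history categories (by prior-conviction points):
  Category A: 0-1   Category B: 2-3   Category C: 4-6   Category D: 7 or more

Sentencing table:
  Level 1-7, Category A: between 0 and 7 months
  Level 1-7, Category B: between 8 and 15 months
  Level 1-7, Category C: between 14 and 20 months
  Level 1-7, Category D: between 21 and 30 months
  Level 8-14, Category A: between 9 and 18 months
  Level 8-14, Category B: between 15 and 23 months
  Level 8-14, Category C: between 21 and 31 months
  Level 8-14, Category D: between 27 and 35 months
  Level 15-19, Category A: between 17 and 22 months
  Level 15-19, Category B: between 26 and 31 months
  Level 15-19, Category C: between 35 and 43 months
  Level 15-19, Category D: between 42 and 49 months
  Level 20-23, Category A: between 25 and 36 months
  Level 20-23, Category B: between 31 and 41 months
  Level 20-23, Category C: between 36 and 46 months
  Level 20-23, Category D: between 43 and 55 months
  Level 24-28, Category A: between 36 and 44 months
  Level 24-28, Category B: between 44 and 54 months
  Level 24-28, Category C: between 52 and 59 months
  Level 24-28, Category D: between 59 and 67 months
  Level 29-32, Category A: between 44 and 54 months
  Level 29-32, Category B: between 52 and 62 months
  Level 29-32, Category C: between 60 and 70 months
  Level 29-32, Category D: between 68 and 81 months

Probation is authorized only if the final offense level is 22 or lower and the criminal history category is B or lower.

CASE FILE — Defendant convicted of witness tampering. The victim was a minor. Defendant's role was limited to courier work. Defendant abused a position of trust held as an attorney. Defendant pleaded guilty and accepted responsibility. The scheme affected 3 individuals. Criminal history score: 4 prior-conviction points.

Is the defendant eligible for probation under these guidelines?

Base offense level for witness tampering: 27.
§1 applies: 27 + 3 = 30.
§2 applies (level before this adjustment is 30 ≥ 15, so +2): 30 + 2 = 32.
§3 applies: 32 − 2 = 30.
§5 does not apply.
§7 applies: 30 − 2 = 28.
§8 does not apply.
Final offense level: 28.
Criminal history: 4 prior points → Category C (4-6).
Level 28 falls in the 24-28 band.
Grid: Level 24-28 × Category C = 52-59 months.
Probation check: level 28 > 22 and category C > B → not eligible.

No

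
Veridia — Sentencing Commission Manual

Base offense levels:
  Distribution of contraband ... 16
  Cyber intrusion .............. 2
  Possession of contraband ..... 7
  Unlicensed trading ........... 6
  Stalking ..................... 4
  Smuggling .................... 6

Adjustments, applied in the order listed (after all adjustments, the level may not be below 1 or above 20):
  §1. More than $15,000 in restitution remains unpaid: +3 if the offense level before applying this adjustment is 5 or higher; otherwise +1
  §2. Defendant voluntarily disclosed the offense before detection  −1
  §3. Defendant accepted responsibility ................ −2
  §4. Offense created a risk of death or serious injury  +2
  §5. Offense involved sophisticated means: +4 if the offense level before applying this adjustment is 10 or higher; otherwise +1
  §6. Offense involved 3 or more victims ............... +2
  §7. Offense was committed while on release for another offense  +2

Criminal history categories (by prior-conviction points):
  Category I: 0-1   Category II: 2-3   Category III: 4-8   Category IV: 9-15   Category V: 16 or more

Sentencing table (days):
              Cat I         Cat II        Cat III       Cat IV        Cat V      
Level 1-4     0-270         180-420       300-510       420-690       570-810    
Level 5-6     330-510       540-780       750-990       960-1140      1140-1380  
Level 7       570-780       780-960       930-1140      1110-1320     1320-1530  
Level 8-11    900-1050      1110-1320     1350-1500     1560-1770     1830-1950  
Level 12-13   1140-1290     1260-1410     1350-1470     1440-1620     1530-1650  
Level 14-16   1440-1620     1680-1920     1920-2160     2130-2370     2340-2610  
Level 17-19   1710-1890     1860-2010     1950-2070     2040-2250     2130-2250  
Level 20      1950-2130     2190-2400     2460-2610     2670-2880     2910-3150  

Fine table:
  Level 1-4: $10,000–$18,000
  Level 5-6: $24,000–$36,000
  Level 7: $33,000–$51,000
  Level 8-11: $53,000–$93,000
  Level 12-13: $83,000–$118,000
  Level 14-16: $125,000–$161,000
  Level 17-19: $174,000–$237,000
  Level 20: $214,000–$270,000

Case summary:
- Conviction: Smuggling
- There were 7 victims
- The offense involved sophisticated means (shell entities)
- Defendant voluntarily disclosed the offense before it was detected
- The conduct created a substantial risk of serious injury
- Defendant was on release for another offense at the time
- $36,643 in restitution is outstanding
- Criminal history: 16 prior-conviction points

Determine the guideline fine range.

$174,000–$237,000

Base offense level for smuggling: 6.
§1 applies (level before this adjustment is 6 ≥ 5, so +3): 6 + 3 = 9.
§2 applies: 9 − 1 = 8.
§4 applies: 8 + 2 = 10.
§5 applies (level before this adjustment is 10 ≥ 10, so +4): 10 + 4 = 14.
§6 applies: 14 + 2 = 16.
§7 applies: 16 + 2 = 18.
Final offense level: 18.
Level 18 falls in the 17-19 band.
Fine table: Level 17-19 → $174,000–$237,000.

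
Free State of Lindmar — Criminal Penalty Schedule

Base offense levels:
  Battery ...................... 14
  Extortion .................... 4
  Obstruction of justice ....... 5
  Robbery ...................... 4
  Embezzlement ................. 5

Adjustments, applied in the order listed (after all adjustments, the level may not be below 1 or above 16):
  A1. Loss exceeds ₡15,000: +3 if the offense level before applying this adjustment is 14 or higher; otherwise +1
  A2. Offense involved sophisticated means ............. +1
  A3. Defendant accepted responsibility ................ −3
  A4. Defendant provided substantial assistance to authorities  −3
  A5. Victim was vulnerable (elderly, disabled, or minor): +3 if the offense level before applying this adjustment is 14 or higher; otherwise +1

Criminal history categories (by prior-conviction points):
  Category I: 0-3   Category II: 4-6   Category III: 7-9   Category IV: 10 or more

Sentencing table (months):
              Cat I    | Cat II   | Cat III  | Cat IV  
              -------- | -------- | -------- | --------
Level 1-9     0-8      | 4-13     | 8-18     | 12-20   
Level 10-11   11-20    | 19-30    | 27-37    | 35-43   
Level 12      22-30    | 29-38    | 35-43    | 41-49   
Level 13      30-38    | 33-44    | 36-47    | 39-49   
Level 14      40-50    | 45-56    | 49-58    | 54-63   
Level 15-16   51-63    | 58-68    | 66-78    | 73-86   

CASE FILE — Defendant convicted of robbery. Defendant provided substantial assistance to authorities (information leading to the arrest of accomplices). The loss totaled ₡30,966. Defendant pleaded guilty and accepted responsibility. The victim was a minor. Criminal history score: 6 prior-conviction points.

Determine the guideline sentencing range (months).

4-13 months

Base offense level for robbery: 4.
A1 applies (level before this adjustment is 4 < 14, so +1): 4 + 1 = 5.
A3 applies: 5 − 3 = 2.
A4 applies: 2 − 3 = -1.
A5 applies (level before this adjustment is -1 < 14, so +1): -1 + 1 = 0.
Level 0 is below the minimum of 1; floored at 1.
Final offense level: 1.
Criminal history: 6 prior points → Category II (4-6).
Level 1 falls in the 1-9 band.
Grid: Level 1-9 × Category II = 4-13 months.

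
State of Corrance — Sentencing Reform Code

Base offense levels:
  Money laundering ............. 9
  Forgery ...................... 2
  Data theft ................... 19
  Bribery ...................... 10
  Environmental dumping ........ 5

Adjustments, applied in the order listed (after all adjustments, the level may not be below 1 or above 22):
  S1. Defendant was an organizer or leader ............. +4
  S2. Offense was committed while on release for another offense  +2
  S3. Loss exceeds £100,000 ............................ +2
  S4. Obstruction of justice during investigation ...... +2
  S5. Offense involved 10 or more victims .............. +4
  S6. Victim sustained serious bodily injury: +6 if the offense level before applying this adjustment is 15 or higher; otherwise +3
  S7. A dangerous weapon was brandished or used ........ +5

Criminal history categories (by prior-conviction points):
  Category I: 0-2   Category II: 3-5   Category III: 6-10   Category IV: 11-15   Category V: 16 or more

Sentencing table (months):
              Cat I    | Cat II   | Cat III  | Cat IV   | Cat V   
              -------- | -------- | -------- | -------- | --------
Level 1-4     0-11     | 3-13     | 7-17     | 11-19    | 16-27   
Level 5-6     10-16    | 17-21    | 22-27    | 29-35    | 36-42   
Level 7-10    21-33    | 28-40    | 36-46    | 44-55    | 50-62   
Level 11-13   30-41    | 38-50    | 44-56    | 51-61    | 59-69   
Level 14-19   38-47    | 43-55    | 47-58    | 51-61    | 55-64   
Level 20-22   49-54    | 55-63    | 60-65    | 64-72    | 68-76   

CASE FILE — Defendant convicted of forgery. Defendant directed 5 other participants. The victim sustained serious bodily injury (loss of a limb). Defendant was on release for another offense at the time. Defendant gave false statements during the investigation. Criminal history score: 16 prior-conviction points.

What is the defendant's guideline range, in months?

Base offense level for forgery: 2.
S1 applies: 2 + 4 = 6.
S2 applies: 6 + 2 = 8.
S4 applies: 8 + 2 = 10.
S6 applies (level before this adjustment is 10 < 15, so +3): 10 + 3 = 13.
S7 does not apply.
Final offense level: 13.
Criminal history: 16 prior points → Category V (16+).
Level 13 falls in the 11-13 band.
Grid: Level 11-13 × Category V = 59-69 months.

59-69 months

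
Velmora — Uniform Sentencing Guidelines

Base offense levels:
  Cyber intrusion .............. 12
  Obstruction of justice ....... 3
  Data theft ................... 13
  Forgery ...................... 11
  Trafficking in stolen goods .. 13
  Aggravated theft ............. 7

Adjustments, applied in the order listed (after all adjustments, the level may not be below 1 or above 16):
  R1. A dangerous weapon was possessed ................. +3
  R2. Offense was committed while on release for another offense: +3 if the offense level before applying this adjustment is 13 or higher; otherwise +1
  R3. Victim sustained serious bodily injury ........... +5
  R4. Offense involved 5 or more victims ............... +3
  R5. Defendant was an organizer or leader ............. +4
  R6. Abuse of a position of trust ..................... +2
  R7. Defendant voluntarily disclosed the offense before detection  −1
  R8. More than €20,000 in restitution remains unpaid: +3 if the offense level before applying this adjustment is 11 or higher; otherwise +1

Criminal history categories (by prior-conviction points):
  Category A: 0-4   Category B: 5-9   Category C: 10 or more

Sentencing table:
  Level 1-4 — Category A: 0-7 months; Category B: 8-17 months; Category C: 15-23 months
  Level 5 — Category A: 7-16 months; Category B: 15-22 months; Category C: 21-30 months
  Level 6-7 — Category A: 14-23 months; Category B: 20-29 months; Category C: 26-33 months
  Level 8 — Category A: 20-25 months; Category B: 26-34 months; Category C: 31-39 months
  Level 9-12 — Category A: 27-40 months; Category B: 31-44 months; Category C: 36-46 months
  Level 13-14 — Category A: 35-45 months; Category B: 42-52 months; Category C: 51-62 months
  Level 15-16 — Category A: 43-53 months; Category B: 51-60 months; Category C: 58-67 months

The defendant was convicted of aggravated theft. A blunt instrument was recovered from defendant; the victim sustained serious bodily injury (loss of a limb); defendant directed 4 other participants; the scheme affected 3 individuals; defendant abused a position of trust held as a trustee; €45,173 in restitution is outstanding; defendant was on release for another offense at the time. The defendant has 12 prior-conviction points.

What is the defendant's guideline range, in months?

58-67 months

Base offense level for aggravated theft: 7.
R1 applies: 7 + 3 = 10.
R2 applies (level before this adjustment is 10 < 13, so +1): 10 + 1 = 11.
R3 applies: 11 + 5 = 16.
R4 does not apply.
R5 applies: 16 + 4 = 20.
R6 applies: 20 + 2 = 22.
R8 applies (level before this adjustment is 22 ≥ 11, so +3): 22 + 3 = 25.
Level 25 exceeds the maximum of 16; capped at 16.
Final offense level: 16.
Criminal history: 12 prior points → Category C (10+).
Level 16 falls in the 15-16 band.
Grid: Level 15-16 × Category C = 58-67 months.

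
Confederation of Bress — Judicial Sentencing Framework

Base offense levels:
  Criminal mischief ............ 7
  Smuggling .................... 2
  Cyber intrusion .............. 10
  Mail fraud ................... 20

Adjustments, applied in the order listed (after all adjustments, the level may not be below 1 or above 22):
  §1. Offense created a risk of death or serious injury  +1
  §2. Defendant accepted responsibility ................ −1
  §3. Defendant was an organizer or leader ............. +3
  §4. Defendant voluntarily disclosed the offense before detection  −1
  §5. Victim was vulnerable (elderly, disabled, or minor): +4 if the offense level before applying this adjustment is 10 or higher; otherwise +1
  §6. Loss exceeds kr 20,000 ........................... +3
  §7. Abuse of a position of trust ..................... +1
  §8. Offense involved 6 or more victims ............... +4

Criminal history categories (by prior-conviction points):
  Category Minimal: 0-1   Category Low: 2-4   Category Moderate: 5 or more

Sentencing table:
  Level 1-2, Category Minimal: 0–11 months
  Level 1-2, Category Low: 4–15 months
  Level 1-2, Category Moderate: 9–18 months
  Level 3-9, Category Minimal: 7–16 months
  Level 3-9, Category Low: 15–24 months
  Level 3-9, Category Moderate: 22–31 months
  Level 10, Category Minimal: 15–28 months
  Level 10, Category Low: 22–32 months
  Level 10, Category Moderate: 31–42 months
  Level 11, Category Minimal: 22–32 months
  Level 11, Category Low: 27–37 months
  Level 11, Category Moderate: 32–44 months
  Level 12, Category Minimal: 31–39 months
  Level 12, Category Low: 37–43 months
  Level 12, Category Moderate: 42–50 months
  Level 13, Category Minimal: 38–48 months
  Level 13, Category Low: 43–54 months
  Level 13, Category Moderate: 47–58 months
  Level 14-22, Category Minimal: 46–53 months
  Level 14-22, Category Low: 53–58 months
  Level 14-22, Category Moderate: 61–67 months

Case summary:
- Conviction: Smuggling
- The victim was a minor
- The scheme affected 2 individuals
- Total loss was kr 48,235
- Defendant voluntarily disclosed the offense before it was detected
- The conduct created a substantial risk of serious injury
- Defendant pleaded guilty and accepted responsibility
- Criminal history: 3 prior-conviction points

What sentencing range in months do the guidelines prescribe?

Base offense level for smuggling: 2.
§1 applies: 2 + 1 = 3.
§2 applies: 3 − 1 = 2.
§4 applies: 2 − 1 = 1.
§5 applies (level before this adjustment is 1 < 10, so +1): 1 + 1 = 2.
§6 applies: 2 + 3 = 5.
§7 does not apply.
§8 does not apply.
Final offense level: 5.
Criminal history: 3 prior points → Category Low (2-4).
Level 5 falls in the 3-9 band.
Grid: Level 3-9 × Category Low = 15-24 months.

15-24 months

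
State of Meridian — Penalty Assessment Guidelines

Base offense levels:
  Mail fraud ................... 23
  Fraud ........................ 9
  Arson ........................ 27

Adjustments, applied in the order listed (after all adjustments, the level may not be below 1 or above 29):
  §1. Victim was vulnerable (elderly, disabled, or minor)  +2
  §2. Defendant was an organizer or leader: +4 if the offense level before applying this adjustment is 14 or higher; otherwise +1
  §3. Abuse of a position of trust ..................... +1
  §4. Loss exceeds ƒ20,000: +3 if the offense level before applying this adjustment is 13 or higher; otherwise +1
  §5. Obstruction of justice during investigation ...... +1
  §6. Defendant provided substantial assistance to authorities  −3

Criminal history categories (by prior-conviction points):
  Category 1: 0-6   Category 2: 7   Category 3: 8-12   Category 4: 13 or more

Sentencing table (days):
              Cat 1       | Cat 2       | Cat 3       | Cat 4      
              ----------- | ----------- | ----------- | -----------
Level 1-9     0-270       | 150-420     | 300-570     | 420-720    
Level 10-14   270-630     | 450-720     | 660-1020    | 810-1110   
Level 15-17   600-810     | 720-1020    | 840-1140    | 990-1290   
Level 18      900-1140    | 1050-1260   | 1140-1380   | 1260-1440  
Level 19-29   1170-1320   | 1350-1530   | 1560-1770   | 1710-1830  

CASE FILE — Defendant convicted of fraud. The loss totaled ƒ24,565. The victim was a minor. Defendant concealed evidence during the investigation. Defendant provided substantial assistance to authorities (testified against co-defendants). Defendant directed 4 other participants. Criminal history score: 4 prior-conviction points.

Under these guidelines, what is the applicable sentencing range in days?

Base offense level for fraud: 9.
§1 applies: 9 + 2 = 11.
§2 applies (level before this adjustment is 11 < 14, so +1): 11 + 1 = 12.
§3 does not apply.
§4 applies (level before this adjustment is 12 < 13, so +1): 12 + 1 = 13.
§5 applies: 13 + 1 = 14.
§6 applies: 14 − 3 = 11.
Final offense level: 11.
Criminal history: 4 prior points → Category 1 (0-6).
Level 11 falls in the 10-14 band.
Grid: Level 10-14 × Category 1 = 270-630 days.

270-630 days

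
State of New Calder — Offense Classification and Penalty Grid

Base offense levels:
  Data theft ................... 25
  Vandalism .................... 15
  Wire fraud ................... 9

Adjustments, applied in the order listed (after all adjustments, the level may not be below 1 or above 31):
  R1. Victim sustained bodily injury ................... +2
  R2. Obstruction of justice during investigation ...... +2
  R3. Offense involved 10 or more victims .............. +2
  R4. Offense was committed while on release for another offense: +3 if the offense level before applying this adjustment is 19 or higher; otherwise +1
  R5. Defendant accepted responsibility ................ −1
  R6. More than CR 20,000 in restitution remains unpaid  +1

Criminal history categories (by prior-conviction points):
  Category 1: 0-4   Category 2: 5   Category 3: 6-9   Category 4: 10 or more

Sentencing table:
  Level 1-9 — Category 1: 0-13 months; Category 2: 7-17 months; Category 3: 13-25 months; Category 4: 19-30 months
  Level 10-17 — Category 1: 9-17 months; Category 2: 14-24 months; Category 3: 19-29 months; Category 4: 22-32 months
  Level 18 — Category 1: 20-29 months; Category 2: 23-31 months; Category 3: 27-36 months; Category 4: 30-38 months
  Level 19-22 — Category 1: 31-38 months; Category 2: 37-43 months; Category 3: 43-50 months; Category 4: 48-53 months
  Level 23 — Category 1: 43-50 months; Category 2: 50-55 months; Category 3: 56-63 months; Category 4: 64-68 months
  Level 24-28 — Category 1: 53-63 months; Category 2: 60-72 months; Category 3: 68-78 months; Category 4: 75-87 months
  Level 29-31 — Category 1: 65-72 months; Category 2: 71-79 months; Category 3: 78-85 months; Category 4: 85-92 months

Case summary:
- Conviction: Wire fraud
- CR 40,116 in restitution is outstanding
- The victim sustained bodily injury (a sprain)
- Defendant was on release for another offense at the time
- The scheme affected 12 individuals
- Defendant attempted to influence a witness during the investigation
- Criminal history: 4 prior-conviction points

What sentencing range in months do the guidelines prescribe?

9-17 months

Base offense level for wire fraud: 9.
R1 applies: 9 + 2 = 11.
R2 applies: 11 + 2 = 13.
R3 applies: 13 + 2 = 15.
R4 applies (level before this adjustment is 15 < 19, so +1): 15 + 1 = 16.
R5 does not apply.
R6 applies: 16 + 1 = 17.
Final offense level: 17.
Criminal history: 4 prior points → Category 1 (0-4).
Level 17 falls in the 10-17 band.
Grid: Level 10-17 × Category 1 = 9-17 months.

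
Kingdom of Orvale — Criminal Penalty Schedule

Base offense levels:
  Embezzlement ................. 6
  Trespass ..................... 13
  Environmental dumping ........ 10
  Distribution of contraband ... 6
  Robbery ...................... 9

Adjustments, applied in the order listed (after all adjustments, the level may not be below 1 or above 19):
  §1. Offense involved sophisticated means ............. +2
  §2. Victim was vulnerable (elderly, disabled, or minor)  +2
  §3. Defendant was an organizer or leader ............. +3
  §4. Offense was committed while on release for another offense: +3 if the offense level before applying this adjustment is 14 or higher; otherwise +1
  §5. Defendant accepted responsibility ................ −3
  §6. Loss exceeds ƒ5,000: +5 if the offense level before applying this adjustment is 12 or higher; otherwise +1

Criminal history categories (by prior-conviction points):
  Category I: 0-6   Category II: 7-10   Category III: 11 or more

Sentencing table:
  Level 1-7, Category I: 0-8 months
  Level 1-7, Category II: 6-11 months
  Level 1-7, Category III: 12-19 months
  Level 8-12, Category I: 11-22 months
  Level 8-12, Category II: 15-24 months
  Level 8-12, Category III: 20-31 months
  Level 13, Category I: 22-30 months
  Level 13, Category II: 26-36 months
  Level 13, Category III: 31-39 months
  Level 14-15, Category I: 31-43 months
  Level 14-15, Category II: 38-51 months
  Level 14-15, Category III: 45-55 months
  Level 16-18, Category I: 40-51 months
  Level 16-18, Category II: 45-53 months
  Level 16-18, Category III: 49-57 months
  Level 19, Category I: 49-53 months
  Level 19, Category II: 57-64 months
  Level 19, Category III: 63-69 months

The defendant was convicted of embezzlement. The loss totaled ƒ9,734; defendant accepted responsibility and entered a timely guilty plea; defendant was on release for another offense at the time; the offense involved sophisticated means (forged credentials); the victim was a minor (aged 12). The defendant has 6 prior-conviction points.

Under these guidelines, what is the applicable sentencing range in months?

11-22 months

Base offense level for embezzlement: 6.
§1 applies: 6 + 2 = 8.
§2 applies: 8 + 2 = 10.
§3 does not apply.
§4 applies (level before this adjustment is 10 < 14, so +1): 10 + 1 = 11.
§5 applies: 11 − 3 = 8.
§6 applies (level before this adjustment is 8 < 12, so +1): 8 + 1 = 9.
Final offense level: 9.
Criminal history: 6 prior points → Category I (0-6).
Level 9 falls in the 8-12 band.
Grid: Level 8-12 × Category I = 11-22 months.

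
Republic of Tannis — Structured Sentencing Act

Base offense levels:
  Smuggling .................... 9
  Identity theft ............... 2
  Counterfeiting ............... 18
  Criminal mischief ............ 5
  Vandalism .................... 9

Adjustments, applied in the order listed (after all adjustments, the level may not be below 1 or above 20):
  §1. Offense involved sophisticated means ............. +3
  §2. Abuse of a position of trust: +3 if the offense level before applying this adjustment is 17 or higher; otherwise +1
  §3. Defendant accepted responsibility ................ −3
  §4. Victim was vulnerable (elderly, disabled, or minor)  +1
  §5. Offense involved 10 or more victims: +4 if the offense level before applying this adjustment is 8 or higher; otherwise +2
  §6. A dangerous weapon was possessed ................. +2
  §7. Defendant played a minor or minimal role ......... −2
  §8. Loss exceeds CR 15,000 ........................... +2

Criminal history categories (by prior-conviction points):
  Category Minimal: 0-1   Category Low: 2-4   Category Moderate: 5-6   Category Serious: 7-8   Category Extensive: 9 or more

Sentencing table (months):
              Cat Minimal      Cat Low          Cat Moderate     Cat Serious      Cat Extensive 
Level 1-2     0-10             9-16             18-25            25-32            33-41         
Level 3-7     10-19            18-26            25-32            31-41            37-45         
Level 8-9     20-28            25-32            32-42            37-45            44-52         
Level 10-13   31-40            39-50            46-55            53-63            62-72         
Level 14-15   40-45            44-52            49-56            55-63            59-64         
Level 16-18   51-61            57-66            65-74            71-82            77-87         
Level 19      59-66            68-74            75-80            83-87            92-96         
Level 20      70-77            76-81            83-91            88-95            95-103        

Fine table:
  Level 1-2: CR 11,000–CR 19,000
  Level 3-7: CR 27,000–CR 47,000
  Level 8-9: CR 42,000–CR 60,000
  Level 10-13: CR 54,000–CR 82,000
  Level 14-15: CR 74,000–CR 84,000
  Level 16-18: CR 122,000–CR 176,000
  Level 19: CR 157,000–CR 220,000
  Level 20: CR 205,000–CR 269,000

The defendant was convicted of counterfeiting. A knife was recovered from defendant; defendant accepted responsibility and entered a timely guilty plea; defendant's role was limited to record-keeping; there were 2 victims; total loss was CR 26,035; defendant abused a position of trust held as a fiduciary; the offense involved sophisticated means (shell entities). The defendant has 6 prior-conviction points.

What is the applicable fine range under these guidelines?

CR 205,000–CR 269,000

Base offense level for counterfeiting: 18.
§1 applies: 18 + 3 = 21.
§2 applies (level before this adjustment is 21 ≥ 17, so +3): 21 + 3 = 24.
§3 applies: 24 − 3 = 21.
§6 applies: 21 + 2 = 23.
§7 applies: 23 − 2 = 21.
§8 applies: 21 + 2 = 23.
Level 23 exceeds the maximum of 20; capped at 20.
Final offense level: 20.
Level 20 falls in the 20 band.
Fine table: Level 20 → CR 205,000–CR 269,000.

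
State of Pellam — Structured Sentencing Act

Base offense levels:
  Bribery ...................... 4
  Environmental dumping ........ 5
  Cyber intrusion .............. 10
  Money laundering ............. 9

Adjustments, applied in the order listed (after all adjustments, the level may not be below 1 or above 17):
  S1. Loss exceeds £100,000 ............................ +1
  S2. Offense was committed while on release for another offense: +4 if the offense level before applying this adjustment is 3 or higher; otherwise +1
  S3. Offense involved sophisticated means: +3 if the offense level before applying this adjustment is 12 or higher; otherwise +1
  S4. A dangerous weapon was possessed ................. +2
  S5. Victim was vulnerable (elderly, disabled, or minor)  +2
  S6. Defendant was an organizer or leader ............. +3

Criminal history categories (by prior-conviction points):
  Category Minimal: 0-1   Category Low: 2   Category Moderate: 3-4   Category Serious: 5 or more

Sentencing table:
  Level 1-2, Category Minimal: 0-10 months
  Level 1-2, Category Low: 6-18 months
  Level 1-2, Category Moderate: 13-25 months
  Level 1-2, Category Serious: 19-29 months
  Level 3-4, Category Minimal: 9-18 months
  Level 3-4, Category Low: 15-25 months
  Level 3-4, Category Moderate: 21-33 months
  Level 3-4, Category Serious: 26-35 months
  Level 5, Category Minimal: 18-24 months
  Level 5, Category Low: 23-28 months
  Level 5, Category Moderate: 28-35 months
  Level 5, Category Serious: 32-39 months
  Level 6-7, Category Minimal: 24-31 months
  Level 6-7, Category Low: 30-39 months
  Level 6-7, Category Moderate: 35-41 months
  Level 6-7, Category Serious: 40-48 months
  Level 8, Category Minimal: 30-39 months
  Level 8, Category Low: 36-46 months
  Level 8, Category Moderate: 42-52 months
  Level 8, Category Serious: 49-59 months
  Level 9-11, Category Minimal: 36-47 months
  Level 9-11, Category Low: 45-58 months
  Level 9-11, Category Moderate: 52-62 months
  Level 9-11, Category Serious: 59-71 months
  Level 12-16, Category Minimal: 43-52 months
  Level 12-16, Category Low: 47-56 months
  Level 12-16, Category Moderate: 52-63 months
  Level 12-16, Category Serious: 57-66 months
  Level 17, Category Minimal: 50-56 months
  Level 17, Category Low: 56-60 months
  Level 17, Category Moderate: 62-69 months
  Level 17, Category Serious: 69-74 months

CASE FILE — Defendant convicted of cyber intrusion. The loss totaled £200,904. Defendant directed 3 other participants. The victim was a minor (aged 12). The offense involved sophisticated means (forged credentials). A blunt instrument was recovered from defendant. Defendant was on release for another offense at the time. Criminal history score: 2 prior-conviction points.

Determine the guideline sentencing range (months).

Base offense level for cyber intrusion: 10.
S1 applies: 10 + 1 = 11.
S2 applies (level before this adjustment is 11 ≥ 3, so +4): 11 + 4 = 15.
S3 applies (level before this adjustment is 15 ≥ 12, so +3): 15 + 3 = 18.
S4 applies: 18 + 2 = 20.
S5 applies: 20 + 2 = 22.
S6 applies: 22 + 3 = 25.
Level 25 exceeds the maximum of 17; capped at 17.
Final offense level: 17.
Criminal history: 2 prior points → Category Low (2).
Level 17 falls in the 17 band.
Grid: Level 17 × Category Low = 56-60 months.

56-60 months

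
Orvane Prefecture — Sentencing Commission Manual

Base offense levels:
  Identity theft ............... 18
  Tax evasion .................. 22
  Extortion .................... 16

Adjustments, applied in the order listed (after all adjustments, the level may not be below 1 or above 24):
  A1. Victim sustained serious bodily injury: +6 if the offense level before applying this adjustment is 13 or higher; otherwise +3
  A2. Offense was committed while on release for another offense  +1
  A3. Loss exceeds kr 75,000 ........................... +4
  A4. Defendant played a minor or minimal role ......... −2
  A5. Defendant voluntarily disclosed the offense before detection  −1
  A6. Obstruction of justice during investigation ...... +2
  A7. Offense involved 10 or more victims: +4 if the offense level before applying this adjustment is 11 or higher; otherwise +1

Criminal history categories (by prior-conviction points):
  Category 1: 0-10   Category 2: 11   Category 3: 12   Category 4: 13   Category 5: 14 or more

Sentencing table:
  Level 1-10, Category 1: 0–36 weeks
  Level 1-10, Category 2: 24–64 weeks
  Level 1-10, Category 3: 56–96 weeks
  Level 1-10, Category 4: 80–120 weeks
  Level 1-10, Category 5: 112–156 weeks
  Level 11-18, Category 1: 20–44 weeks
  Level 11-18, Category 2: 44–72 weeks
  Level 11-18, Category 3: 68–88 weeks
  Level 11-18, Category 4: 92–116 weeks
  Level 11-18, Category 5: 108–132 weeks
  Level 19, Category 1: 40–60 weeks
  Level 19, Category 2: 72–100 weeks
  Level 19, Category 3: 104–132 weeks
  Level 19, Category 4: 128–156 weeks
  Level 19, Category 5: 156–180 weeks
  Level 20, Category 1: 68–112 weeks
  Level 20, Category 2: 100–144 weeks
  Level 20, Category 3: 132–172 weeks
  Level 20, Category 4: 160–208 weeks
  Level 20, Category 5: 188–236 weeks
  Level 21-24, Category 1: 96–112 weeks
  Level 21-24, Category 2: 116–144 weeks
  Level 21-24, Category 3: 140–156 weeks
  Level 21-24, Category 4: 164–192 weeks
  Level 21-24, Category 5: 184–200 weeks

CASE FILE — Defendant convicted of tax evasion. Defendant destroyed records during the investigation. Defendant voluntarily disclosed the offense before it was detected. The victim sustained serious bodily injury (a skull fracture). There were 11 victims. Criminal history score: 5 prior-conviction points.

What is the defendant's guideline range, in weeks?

96-112 weeks

Base offense level for tax evasion: 22.
A1 applies (level before this adjustment is 22 ≥ 13, so +6): 22 + 6 = 28.
A3 does not apply.
A5 applies: 28 − 1 = 27.
A6 applies: 27 + 2 = 29.
A7 applies (level before this adjustment is 29 ≥ 11, so +4): 29 + 4 = 33.
Level 33 exceeds the maximum of 24; capped at 24.
Final offense level: 24.
Criminal history: 5 prior points → Category 1 (0-10).
Level 24 falls in the 21-24 band.
Grid: Level 21-24 × Category 1 = 96-112 weeks.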